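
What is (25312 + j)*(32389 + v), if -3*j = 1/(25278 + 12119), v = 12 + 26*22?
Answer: 31212006493681/37397 ≈ 8.3461e+8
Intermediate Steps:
v = 584 (v = 12 + 572 = 584)
j = -1/112191 (j = -1/(3*(25278 + 12119)) = -⅓/37397 = -⅓*1/37397 = -1/112191 ≈ -8.9134e-6)
(25312 + j)*(32389 + v) = (25312 - 1/112191)*(32389 + 584) = (2839778591/112191)*32973 = 31212006493681/37397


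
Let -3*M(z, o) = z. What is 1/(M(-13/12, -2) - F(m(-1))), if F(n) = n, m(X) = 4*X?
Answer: 36/157 ≈ 0.22930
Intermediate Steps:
M(z, o) = -z/3
1/(M(-13/12, -2) - F(m(-1))) = 1/(-(-13)/(3*12) - 4*(-1)) = 1/(-(-13)/(3*12) - 1*(-4)) = 1/(-⅓*(-13/12) + 4) = 1/(13/36 + 4) = 1/(157/36) = 36/157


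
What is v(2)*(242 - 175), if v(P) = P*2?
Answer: 268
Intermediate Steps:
v(P) = 2*P
v(2)*(242 - 175) = (2*2)*(242 - 175) = 4*67 = 268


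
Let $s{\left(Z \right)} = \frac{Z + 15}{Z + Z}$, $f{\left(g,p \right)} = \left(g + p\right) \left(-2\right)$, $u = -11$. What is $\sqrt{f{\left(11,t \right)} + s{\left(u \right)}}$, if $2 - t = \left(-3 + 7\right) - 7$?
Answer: $\frac{i \sqrt{3894}}{11} \approx 5.6729 i$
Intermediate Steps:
$t = 5$ ($t = 2 - \left(\left(-3 + 7\right) - 7\right) = 2 - \left(4 - 7\right) = 2 - -3 = 2 + 3 = 5$)
$f{\left(g,p \right)} = - 2 g - 2 p$
$s{\left(Z \right)} = \frac{15 + Z}{2 Z}$
$\sqrt{f{\left(11,t \right)} + s{\left(u \right)}} = \sqrt{\left(\left(-2\right) 11 - 10\right) + \frac{15 - 11}{2 \left(-11\right)}} = \sqrt{\left(-22 - 10\right) + \frac{1}{2} \left(- \frac{1}{11}\right) 4} = \sqrt{-32 - \frac{2}{11}} = \sqrt{- \frac{354}{11}} = \frac{i \sqrt{3894}}{11}$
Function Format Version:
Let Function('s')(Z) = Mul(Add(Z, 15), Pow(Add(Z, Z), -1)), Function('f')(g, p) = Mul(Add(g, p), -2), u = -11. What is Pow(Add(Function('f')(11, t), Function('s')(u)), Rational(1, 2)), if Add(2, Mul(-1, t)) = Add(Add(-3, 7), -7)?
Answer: Mul(Rational(1, 11), I, Pow(3894, Rational(1, 2))) ≈ Mul(5.6729, I)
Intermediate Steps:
t = 5 (t = Add(2, Mul(-1, Add(Add(-3, 7), -7))) = Add(2, Mul(-1, Add(4, -7))) = Add(2, Mul(-1, -3)) = Add(2, 3) = 5)
Function('f')(g, p) = Add(Mul(-2, g), Mul(-2, p))
Function('s')(Z) = Mul(Rational(1, 2), Pow(Z, -1), Add(15, Z)) (Function('s')(Z) = Mul(Add(15, Z), Pow(Mul(2, Z), -1)) = Mul(Add(15, Z), Mul(Rational(1, 2), Pow(Z, -1))) = Mul(Rational(1, 2), Pow(Z, -1), Add(15, Z)))
Pow(Add(Function('f')(11, t), Function('s')(u)), Rational(1, 2)) = Pow(Add(Add(Mul(-2, 11), Mul(-2, 5)), Mul(Rational(1, 2), Pow(-11, -1), Add(15, -11))), Rational(1, 2)) = Pow(Add(Add(-22, -10), Mul(Rational(1, 2), Rational(-1, 11), 4)), Rational(1, 2)) = Pow(Add(-32, Rational(-2, 11)), Rational(1, 2)) = Pow(Rational(-354, 11), Rational(1, 2)) = Mul(Rational(1, 11), I, Pow(3894, Rational(1, 2)))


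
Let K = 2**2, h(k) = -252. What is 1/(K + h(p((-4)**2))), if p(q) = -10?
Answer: -1/248 ≈ -0.0040323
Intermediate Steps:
K = 4
1/(K + h(p((-4)**2))) = 1/(4 - 252) = 1/(-248) = -1/248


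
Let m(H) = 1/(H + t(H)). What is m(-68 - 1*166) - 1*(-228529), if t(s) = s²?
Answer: 12459858139/54522 ≈ 2.2853e+5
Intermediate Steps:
m(H) = 1/(H + H²)
m(-68 - 1*166) - 1*(-228529) = 1/((-68 - 1*166)*(1 + (-68 - 1*166))) - 1*(-228529) = 1/((-68 - 166)*(1 + (-68 - 166))) + 228529 = 1/((-234)*(1 - 234)) + 228529 = -1/234/(-233) + 228529 = -1/234*(-1/233) + 228529 = 1/54522 + 228529 = 12459858139/54522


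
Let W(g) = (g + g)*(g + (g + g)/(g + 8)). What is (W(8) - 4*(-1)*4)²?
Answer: 25600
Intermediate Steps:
W(g) = 2*g*(g + 2*g/(8 + g)) (W(g) = (2*g)*(g + (2*g)/(8 + g)) = (2*g)*(g + 2*g/(8 + g)) = 2*g*(g + 2*g/(8 + g)))
(W(8) - 4*(-1)*4)² = (2*8²*(10 + 8)/(8 + 8) - 4*(-1)*4)² = (2*64*18/16 + 4*4)² = (2*64*(1/16)*18 + 16)² = (144 + 16)² = 160² = 25600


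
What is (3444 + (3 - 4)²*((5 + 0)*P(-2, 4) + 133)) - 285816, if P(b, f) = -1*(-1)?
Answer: -282234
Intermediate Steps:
P(b, f) = 1
(3444 + (3 - 4)²*((5 + 0)*P(-2, 4) + 133)) - 285816 = (3444 + (3 - 4)²*((5 + 0)*1 + 133)) - 285816 = (3444 + (-1)²*(5*1 + 133)) - 285816 = (3444 + 1*(5 + 133)) - 285816 = (3444 + 1*138) - 285816 = (3444 + 138) - 285816 = 3582 - 285816 = -282234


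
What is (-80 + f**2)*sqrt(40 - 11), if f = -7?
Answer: -31*sqrt(29) ≈ -166.94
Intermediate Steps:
(-80 + f**2)*sqrt(40 - 11) = (-80 + (-7)**2)*sqrt(40 - 11) = (-80 + 49)*sqrt(29) = -31*sqrt(29)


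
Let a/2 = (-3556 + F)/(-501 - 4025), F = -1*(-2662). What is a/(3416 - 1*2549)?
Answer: 298/654007 ≈ 0.00045565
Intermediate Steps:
F = 2662
a = 894/2263 (a = 2*((-3556 + 2662)/(-501 - 4025)) = 2*(-894/(-4526)) = 2*(-894*(-1/4526)) = 2*(447/2263) = 894/2263 ≈ 0.39505)
a/(3416 - 1*2549) = 894/(2263*(3416 - 1*2549)) = 894/(2263*(3416 - 2549)) = (894/2263)/867 = (894/2263)*(1/867) = 298/654007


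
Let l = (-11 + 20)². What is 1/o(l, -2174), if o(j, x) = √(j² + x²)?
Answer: √4732837/4732837 ≈ 0.00045966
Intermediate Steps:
l = 81 (l = 9² = 81)
1/o(l, -2174) = 1/(√(81² + (-2174)²)) = 1/(√(6561 + 4726276)) = 1/(√4732837) = √4732837/4732837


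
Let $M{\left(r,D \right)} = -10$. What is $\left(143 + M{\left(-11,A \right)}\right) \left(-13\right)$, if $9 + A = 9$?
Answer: $-1729$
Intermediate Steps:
$A = 0$ ($A = -9 + 9 = 0$)
$\left(143 + M{\left(-11,A \right)}\right) \left(-13\right) = \left(143 - 10\right) \left(-13\right) = 133 \left(-13\right) = -1729$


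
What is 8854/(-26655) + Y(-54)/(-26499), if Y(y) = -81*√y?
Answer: -8854/26655 + 81*I*√6/8833 ≈ -0.33217 + 0.022462*I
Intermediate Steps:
8854/(-26655) + Y(-54)/(-26499) = 8854/(-26655) - 243*I*√6/(-26499) = 8854*(-1/26655) - 243*I*√6*(-1/26499) = -8854/26655 - 243*I*√6*(-1/26499) = -8854/26655 + 81*I*√6/8833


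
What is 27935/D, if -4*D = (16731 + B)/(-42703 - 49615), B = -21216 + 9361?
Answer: 2578903330/1219 ≈ 2.1156e+6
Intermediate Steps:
B = -11855
D = 1219/92318 (D = -(16731 - 11855)/(4*(-42703 - 49615)) = -1219/(-92318) = -1219*(-1)/92318 = -¼*(-2438/46159) = 1219/92318 ≈ 0.013204)
27935/D = 27935/(1219/92318) = 27935*(92318/1219) = 2578903330/1219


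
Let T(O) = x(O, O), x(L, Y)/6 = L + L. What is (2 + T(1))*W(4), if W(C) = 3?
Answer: 42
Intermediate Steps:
x(L, Y) = 12*L (x(L, Y) = 6*(L + L) = 6*(2*L) = 12*L)
T(O) = 12*O
(2 + T(1))*W(4) = (2 + 12*1)*3 = (2 + 12)*3 = 14*3 = 42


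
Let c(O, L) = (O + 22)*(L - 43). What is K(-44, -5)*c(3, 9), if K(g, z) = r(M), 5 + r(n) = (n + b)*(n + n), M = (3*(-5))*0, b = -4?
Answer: 4250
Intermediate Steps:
M = 0 (M = -15*0 = 0)
c(O, L) = (-43 + L)*(22 + O) (c(O, L) = (22 + O)*(-43 + L) = (-43 + L)*(22 + O))
r(n) = -5 + 2*n*(-4 + n) (r(n) = -5 + (n - 4)*(n + n) = -5 + (-4 + n)*(2*n) = -5 + 2*n*(-4 + n))
K(g, z) = -5 (K(g, z) = -5 - 8*0 + 2*0² = -5 + 0 + 2*0 = -5 + 0 + 0 = -5)
K(-44, -5)*c(3, 9) = -5*(-946 - 43*3 + 22*9 + 9*3) = -5*(-946 - 129 + 198 + 27) = -5*(-850) = 4250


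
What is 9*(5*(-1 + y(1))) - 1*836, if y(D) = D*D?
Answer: -836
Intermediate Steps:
y(D) = D**2
9*(5*(-1 + y(1))) - 1*836 = 9*(5*(-1 + 1**2)) - 1*836 = 9*(5*(-1 + 1)) - 836 = 9*(5*0) - 836 = 9*0 - 836 = 0 - 836 = -836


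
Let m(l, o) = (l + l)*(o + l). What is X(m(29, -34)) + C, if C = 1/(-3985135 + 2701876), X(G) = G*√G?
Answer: -1/1283259 - 290*I*√290 ≈ -7.7927e-7 - 4938.5*I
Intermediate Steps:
m(l, o) = 2*l*(l + o) (m(l, o) = (2*l)*(l + o) = 2*l*(l + o))
X(G) = G^(3/2)
C = -1/1283259 (C = 1/(-1283259) = -1/1283259 ≈ -7.7927e-7)
X(m(29, -34)) + C = (2*29*(29 - 34))^(3/2) - 1/1283259 = (2*29*(-5))^(3/2) - 1/1283259 = (-290)^(3/2) - 1/1283259 = -290*I*√290 - 1/1283259 = -1/1283259 - 290*I*√290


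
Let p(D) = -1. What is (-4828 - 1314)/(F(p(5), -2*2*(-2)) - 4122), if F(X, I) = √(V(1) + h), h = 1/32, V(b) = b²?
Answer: 270051456/181236085 + 24568*√66/543708255 ≈ 1.4904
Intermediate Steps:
h = 1/32 ≈ 0.031250
F(X, I) = √66/8 (F(X, I) = √(1² + 1/32) = √(1 + 1/32) = √(33/32) = √66/8)
(-4828 - 1314)/(F(p(5), -2*2*(-2)) - 4122) = (-4828 - 1314)/(√66/8 - 4122) = -6142/(-4122 + √66/8)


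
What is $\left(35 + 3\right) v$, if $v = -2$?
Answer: $-76$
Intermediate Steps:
$\left(35 + 3\right) v = \left(35 + 3\right) \left(-2\right) = 38 \left(-2\right) = -76$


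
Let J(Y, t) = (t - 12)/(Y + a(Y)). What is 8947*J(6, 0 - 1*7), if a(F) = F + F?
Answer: -169993/18 ≈ -9444.1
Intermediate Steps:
a(F) = 2*F
J(Y, t) = (-12 + t)/(3*Y) (J(Y, t) = (t - 12)/(Y + 2*Y) = (-12 + t)/((3*Y)) = (-12 + t)*(1/(3*Y)) = (-12 + t)/(3*Y))
8947*J(6, 0 - 1*7) = 8947*((1/3)*(-12 + (0 - 1*7))/6) = 8947*((1/3)*(1/6)*(-12 + (0 - 7))) = 8947*((1/3)*(1/6)*(-12 - 7)) = 8947*((1/3)*(1/6)*(-19)) = 8947*(-19/18) = -169993/18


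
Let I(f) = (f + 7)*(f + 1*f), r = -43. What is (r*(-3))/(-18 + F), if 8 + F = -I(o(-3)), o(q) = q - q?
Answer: -129/26 ≈ -4.9615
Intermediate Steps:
o(q) = 0
I(f) = 2*f*(7 + f) (I(f) = (7 + f)*(f + f) = (7 + f)*(2*f) = 2*f*(7 + f))
F = -8 (F = -8 - 2*0*(7 + 0) = -8 - 2*0*7 = -8 - 1*0 = -8 + 0 = -8)
(r*(-3))/(-18 + F) = (-43*(-3))/(-18 - 8) = 129/(-26) = 129*(-1/26) = -129/26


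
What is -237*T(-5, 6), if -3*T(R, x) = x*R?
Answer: -2370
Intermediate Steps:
T(R, x) = -R*x/3 (T(R, x) = -x*R/3 = -R*x/3)
-237*T(-5, 6) = -(-79)*(-5)*6 = -237*10 = -2370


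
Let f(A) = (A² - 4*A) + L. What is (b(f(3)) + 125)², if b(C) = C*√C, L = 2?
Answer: (125 - I)² ≈ 15624.0 - 250.0*I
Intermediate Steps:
f(A) = 2 + A² - 4*A (f(A) = (A² - 4*A) + 2 = 2 + A² - 4*A)
b(C) = C^(3/2)
(b(f(3)) + 125)² = ((2 + 3² - 4*3)^(3/2) + 125)² = ((2 + 9 - 12)^(3/2) + 125)² = ((-1)^(3/2) + 125)² = (-I + 125)² = (125 - I)²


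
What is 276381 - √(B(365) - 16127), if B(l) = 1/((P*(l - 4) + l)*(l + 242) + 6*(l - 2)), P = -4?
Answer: 276381 - I*√274878393645286/130555 ≈ 2.7638e+5 - 126.99*I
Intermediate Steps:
B(l) = 1/(-12 + 6*l + (16 - 3*l)*(242 + l)) (B(l) = 1/((-4*(l - 4) + l)*(l + 242) + 6*(l - 2)) = 1/((-4*(-4 + l) + l)*(242 + l) + 6*(-2 + l)) = 1/(((16 - 4*l) + l)*(242 + l) + (-12 + 6*l)) = 1/((16 - 3*l)*(242 + l) + (-12 + 6*l)) = 1/(-12 + 6*l + (16 - 3*l)*(242 + l)))
276381 - √(B(365) - 16127) = 276381 - √(-1/(-3860 + 3*365² + 704*365) - 16127) = 276381 - √(-1/(-3860 + 3*133225 + 256960) - 16127) = 276381 - √(-1/(-3860 + 399675 + 256960) - 16127) = 276381 - √(-1/652775 - 16127) = 276381 - √(-10527302426/652775) = 276381 - I*√274878393645286/130555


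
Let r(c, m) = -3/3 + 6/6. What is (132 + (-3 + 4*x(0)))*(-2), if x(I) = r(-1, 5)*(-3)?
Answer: -258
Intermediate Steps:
r(c, m) = 0 (r(c, m) = -3*⅓ + 6*(⅙) = -1 + 1 = 0)
x(I) = 0 (x(I) = 0*(-3) = 0)
(132 + (-3 + 4*x(0)))*(-2) = (132 + (-3 + 4*0))*(-2) = (132 + (-3 + 0))*(-2) = (132 - 3)*(-2) = 129*(-2) = -258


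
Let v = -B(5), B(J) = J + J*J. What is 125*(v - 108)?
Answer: -17250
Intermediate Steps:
B(J) = J + J²
v = -30 (v = -5*(1 + 5) = -5*6 = -1*30 = -30)
125*(v - 108) = 125*(-30 - 108) = 125*(-138) = -17250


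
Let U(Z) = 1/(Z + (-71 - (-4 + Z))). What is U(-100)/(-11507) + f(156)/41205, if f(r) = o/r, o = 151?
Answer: 1833497/73966765860 ≈ 2.4788e-5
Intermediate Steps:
U(Z) = -1/67 (U(Z) = 1/(Z + (-71 + (4 - Z))) = 1/(Z + (-67 - Z)) = 1/(-67) = -1/67)
f(r) = 151/r
U(-100)/(-11507) + f(156)/41205 = -1/67/(-11507) + (151/156)/41205 = -1/67*(-1/11507) + (151*(1/156))*(1/41205) = 1/770969 + (151/156)*(1/41205) = 1/770969 + 151/6427980 = 1833497/73966765860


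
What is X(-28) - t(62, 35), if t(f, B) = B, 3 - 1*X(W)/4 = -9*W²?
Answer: 28201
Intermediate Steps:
X(W) = 12 + 36*W² (X(W) = 12 - (-36)*W² = 12 + 36*W²)
X(-28) - t(62, 35) = (12 + 36*(-28)²) - 1*35 = (12 + 36*784) - 35 = (12 + 28224) - 35 = 28236 - 35 = 28201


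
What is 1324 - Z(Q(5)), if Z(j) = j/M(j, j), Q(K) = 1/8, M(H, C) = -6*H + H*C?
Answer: 62236/47 ≈ 1324.2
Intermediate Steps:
M(H, C) = -6*H + C*H
Q(K) = 1/8
Z(j) = 1/(-6 + j) (Z(j) = j/((j*(-6 + j))) = j*(1/(j*(-6 + j))) = 1/(-6 + j))
1324 - Z(Q(5)) = 1324 - 1/(-6 + 1/8) = 1324 - 1/(-47/8) = 1324 - 1*(-8/47) = 1324 + 8/47 = 62236/47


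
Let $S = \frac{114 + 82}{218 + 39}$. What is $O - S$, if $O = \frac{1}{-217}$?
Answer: $- \frac{42789}{55769} \approx -0.76725$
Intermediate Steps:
$S = \frac{196}{257} \approx 0.76265$
$O = - \frac{1}{217} \approx -0.0046083$
$O - S = - \frac{1}{217} - \frac{196}{257} = - \frac{42789}{55769}$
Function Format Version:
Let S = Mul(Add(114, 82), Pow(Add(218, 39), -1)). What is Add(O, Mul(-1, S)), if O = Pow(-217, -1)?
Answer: Rational(-42789, 55769) ≈ -0.76725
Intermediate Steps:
S = Rational(196, 257) (S = Mul(196, Pow(257, -1)) = Mul(196, Rational(1, 257)) = Rational(196, 257) ≈ 0.76265)
O = Rational(-1, 217) ≈ -0.0046083
Add(O, Mul(-1, S)) = Add(Rational(-1, 217), Mul(-1, Rational(196, 257))) = Add(Rational(-1, 217), Rational(-196, 257)) = Rational(-42789, 55769)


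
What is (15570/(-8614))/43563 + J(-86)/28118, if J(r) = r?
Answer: -2725786826/879277232873 ≈ -0.0031000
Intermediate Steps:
(15570/(-8614))/43563 + J(-86)/28118 = (15570/(-8614))/43563 - 86/28118 = (15570*(-1/8614))*(1/43563) - 86*1/28118 = -7785/4307*1/43563 - 43/14059 = -2595/62541947 - 43/14059 = -2725786826/879277232873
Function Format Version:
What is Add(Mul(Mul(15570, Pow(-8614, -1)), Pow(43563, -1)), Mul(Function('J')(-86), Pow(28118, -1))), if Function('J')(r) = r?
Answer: Rational(-2725786826, 879277232873) ≈ -0.0031000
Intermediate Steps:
Add(Mul(Mul(15570, Pow(-8614, -1)), Pow(43563, -1)), Mul(Function('J')(-86), Pow(28118, -1))) = Add(Mul(Mul(15570, Pow(-8614, -1)), Pow(43563, -1)), Mul(-86, Pow(28118, -1))) = Add(Mul(Mul(15570, Rational(-1, 8614)), Rational(1, 43563)), Mul(-86, Rational(1, 28118))) = Add(Mul(Rational(-7785, 4307), Rational(1, 43563)), Rational(-43, 14059)) = Add(Rational(-2595, 62541947), Rational(-43, 14059)) = Rational(-2725786826, 879277232873)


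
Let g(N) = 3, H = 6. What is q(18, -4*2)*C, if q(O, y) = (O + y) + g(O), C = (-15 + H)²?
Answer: 1053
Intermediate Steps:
C = 81 (C = (-15 + 6)² = (-9)² = 81)
q(O, y) = 3 + O + y (q(O, y) = (O + y) + 3 = 3 + O + y)
q(18, -4*2)*C = (3 + 18 - 4*2)*81 = (3 + 18 - 8)*81 = 13*81 = 1053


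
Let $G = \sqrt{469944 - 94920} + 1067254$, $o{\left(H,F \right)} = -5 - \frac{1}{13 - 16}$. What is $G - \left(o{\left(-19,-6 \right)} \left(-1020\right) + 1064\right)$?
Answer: $1061430 + 4 \sqrt{23439} \approx 1.062 \cdot 10^{6}$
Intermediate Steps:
$o{\left(H,F \right)} = - \frac{14}{3}$ ($o{\left(H,F \right)} = -5 - \frac{1}{-3} = -5 - - \frac{1}{3} = -5 + \frac{1}{3} = - \frac{14}{3}$)
$G = 1067254 + 4 \sqrt{23439}$ ($G = \sqrt{469944 - 94920} + 1067254 = \sqrt{375024} + 1067254 = 4 \sqrt{23439} + 1067254 = 1067254 + 4 \sqrt{23439} \approx 1.0679 \cdot 10^{6}$)
$G - \left(o{\left(-19,-6 \right)} \left(-1020\right) + 1064\right) = \left(1067254 + 4 \sqrt{23439}\right) - \left(\left(- \frac{14}{3}\right) \left(-1020\right) + 1064\right) = \left(1067254 + 4 \sqrt{23439}\right) - \left(4760 + 1064\right) = \left(1067254 + 4 \sqrt{23439}\right) - 5824 = 1061430 + 4 \sqrt{23439}$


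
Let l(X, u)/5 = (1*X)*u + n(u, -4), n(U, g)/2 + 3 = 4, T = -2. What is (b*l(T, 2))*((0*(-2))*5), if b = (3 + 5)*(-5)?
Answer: 0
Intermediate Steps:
n(U, g) = 2 (n(U, g) = -6 + 2*4 = -6 + 8 = 2)
l(X, u) = 10 + 5*X*u (l(X, u) = 5*((1*X)*u + 2) = 5*(X*u + 2) = 5*(2 + X*u) = 10 + 5*X*u)
b = -40 (b = 8*(-5) = -40)
(b*l(T, 2))*((0*(-2))*5) = (-40*(10 + 5*(-2)*2))*((0*(-2))*5) = (-40*(10 - 20))*(0*5) = -40*(-10)*0 = 400*0 = 0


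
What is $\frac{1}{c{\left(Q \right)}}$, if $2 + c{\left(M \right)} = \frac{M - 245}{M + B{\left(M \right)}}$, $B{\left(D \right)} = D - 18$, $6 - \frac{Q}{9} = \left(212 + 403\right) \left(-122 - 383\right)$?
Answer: $- \frac{698805}{1048237} \approx -0.66665$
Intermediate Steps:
$Q = 2795229$ ($Q = 54 - 9 \left(212 + 403\right) \left(-122 - 383\right) = 54 - 9 \cdot 615 \left(-505\right) = 54 - -2795175 = 54 + 2795175 = 2795229$)
$B{\left(D \right)} = -18 + D$
$c{\left(M \right)} = -2 + \frac{-245 + M}{-18 + 2 M}$ ($c{\left(M \right)} = -2 + \frac{M - 245}{M + \left(-18 + M\right)} = -2 + \frac{-245 + M}{-18 + 2 M}$)
$\frac{1}{c{\left(Q \right)}} = \frac{1}{\frac{1}{2} \frac{1}{-9 + 2795229} \left(-209 - 8385687\right)} = \frac{1}{\frac{1}{2} \cdot \frac{1}{2795220} \left(-209 - 8385687\right)} = \frac{1}{\frac{1}{2} \cdot \frac{1}{2795220} \left(-8385896\right)} = \frac{1}{- \frac{1048237}{698805}} = - \frac{698805}{1048237}$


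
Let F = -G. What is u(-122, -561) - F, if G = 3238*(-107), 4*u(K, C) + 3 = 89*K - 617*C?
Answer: -262647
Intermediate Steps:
u(K, C) = -3/4 - 617*C/4 + 89*K/4 (u(K, C) = -3/4 + (89*K - 617*C)/4 = -3/4 + (-617*C + 89*K)/4 = -3/4 + (-617*C/4 + 89*K/4) = -3/4 - 617*C/4 + 89*K/4)
G = -346466
F = 346466 (F = -1*(-346466) = 346466)
u(-122, -561) - F = (-3/4 - 617/4*(-561) + (89/4)*(-122)) - 1*346466 = (-3/4 + 346137/4 - 5429/2) - 346466 = 83819 - 346466 = -262647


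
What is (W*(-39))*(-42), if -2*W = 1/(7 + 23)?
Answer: -273/10 ≈ -27.300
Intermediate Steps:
W = -1/60 (W = -1/(2*(7 + 23)) = -½/30 = -½*1/30 = -1/60 ≈ -0.016667)
(W*(-39))*(-42) = -1/60*(-39)*(-42) = (13/20)*(-42) = -273/10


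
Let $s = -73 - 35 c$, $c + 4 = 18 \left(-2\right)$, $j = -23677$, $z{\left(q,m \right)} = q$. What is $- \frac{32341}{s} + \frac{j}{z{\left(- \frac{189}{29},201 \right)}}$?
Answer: $\frac{905049542}{250803} \approx 3608.6$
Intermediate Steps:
$c = -40$ ($c = -4 + 18 \left(-2\right) = -4 - 36 = -40$)
$s = 1327$ ($s = -73 - -1400 = -73 + 1400 = 1327$)
$- \frac{32341}{s} + \frac{j}{z{\left(- \frac{189}{29},201 \right)}} = - \frac{32341}{1327} - \frac{23677}{\left(-189\right) \frac{1}{29}} = \left(-32341\right) \frac{1}{1327} - \frac{23677}{\left(-189\right) \frac{1}{29}} = - \frac{32341}{1327} - \frac{23677}{- \frac{189}{29}} = - \frac{32341}{1327} - - \frac{686633}{189} = - \frac{32341}{1327} + \frac{686633}{189} = \frac{905049542}{250803}$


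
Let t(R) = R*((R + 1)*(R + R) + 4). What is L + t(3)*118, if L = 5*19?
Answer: 10007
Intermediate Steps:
t(R) = R*(4 + 2*R*(1 + R)) (t(R) = R*((1 + R)*(2*R) + 4) = R*(2*R*(1 + R) + 4) = R*(4 + 2*R*(1 + R)))
L = 95
L + t(3)*118 = 95 + (2*3*(2 + 3 + 3²))*118 = 95 + (2*3*(2 + 3 + 9))*118 = 95 + (2*3*14)*118 = 95 + 84*118 = 95 + 9912 = 10007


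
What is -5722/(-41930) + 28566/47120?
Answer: 73369651/98787080 ≈ 0.74270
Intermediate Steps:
-5722/(-41930) + 28566/47120 = -5722*(-1/41930) + 28566*(1/47120) = 2861/20965 + 14283/23560 = 73369651/98787080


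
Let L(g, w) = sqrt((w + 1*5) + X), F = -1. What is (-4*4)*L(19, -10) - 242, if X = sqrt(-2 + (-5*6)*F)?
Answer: -242 - 16*sqrt(-5 + 2*sqrt(7)) ≈ -250.64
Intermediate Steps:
X = 2*sqrt(7) (X = sqrt(-2 - 5*6*(-1)) = sqrt(-2 - 30*(-1)) = sqrt(-2 + 30) = sqrt(28) = 2*sqrt(7) ≈ 5.2915)
L(g, w) = sqrt(5 + w + 2*sqrt(7)) (L(g, w) = sqrt((w + 1*5) + 2*sqrt(7)) = sqrt((w + 5) + 2*sqrt(7)) = sqrt((5 + w) + 2*sqrt(7)) = sqrt(5 + w + 2*sqrt(7)))
(-4*4)*L(19, -10) - 242 = (-4*4)*sqrt(5 - 10 + 2*sqrt(7)) - 242 = -16*sqrt(-5 + 2*sqrt(7)) - 242 = -242 - 16*sqrt(-5 + 2*sqrt(7))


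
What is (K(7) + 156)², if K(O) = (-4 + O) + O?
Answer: 27556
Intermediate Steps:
K(O) = -4 + 2*O
(K(7) + 156)² = ((-4 + 2*7) + 156)² = ((-4 + 14) + 156)² = (10 + 156)² = 166² = 27556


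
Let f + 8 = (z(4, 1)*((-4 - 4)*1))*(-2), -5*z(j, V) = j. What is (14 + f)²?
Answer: 1156/25 ≈ 46.240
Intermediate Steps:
z(j, V) = -j/5
f = -104/5 (f = -8 + ((-⅕*4)*((-4 - 4)*1))*(-2) = -8 - (-32)/5*(-2) = -8 - ⅘*(-8)*(-2) = -8 + (32/5)*(-2) = -8 - 64/5 = -104/5 ≈ -20.800)
(14 + f)² = (14 - 104/5)² = (-34/5)² = 1156/25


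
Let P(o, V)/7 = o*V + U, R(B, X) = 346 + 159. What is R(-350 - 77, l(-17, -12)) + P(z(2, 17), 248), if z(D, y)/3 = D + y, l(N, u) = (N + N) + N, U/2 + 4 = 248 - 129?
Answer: 101067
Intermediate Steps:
U = 230 (U = -8 + 2*(248 - 129) = -8 + 2*119 = -8 + 238 = 230)
l(N, u) = 3*N (l(N, u) = 2*N + N = 3*N)
z(D, y) = 3*D + 3*y (z(D, y) = 3*(D + y) = 3*D + 3*y)
R(B, X) = 505
P(o, V) = 1610 + 7*V*o (P(o, V) = 7*(o*V + 230) = 7*(V*o + 230) = 7*(230 + V*o) = 1610 + 7*V*o)
R(-350 - 77, l(-17, -12)) + P(z(2, 17), 248) = 505 + (1610 + 7*248*(3*2 + 3*17)) = 505 + (1610 + 7*248*(6 + 51)) = 505 + (1610 + 7*248*57) = 505 + (1610 + 98952) = 505 + 100562 = 101067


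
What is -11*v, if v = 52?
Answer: -572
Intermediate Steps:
-11*v = -11*52 = -572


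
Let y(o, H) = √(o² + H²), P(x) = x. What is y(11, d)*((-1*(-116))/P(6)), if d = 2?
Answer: 290*√5/3 ≈ 216.15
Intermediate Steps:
y(o, H) = √(H² + o²)
y(11, d)*((-1*(-116))/P(6)) = √(2² + 11²)*(-1*(-116)/6) = √(4 + 121)*(116*(⅙)) = √125*(58/3) = (5*√5)*(58/3) = 290*√5/3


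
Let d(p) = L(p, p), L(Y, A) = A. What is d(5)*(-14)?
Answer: -70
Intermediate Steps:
d(p) = p
d(5)*(-14) = 5*(-14) = -70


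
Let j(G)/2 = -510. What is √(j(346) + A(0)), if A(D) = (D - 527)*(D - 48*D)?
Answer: 2*I*√255 ≈ 31.937*I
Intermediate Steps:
j(G) = -1020 (j(G) = 2*(-510) = -1020)
A(D) = -47*D*(-527 + D) (A(D) = (-527 + D)*(-47*D) = -47*D*(-527 + D))
√(j(346) + A(0)) = √(-1020 + 47*0*(527 - 1*0)) = √(-1020 + 47*0*(527 + 0)) = √(-1020 + 47*0*527) = √(-1020 + 0) = √(-1020) = 2*I*√255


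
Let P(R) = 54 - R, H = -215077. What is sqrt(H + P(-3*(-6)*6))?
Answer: I*sqrt(215131) ≈ 463.82*I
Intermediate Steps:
sqrt(H + P(-3*(-6)*6)) = sqrt(-215077 + (54 - (-3*(-6))*6)) = sqrt(-215077 + (54 - 18*6)) = sqrt(-215077 + (54 - 1*108)) = sqrt(-215077 + (54 - 108)) = sqrt(-215077 - 54) = sqrt(-215131) = I*sqrt(215131)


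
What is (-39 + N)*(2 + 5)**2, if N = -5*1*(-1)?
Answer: -1666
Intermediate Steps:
N = 5 (N = -5*(-1) = 5)
(-39 + N)*(2 + 5)**2 = (-39 + 5)*(2 + 5)**2 = -34*7**2 = -34*49 = -1666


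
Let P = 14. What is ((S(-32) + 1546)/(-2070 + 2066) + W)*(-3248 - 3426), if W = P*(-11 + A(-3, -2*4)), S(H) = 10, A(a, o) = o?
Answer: 4371470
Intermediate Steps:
W = -266 (W = 14*(-11 - 2*4) = 14*(-11 - 8) = 14*(-19) = -266)
((S(-32) + 1546)/(-2070 + 2066) + W)*(-3248 - 3426) = ((10 + 1546)/(-2070 + 2066) - 266)*(-3248 - 3426) = (1556/(-4) - 266)*(-6674) = (1556*(-¼) - 266)*(-6674) = (-389 - 266)*(-6674) = -655*(-6674) = 4371470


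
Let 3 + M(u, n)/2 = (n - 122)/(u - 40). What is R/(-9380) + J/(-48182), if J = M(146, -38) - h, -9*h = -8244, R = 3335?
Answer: -805654553/2395319948 ≈ -0.33635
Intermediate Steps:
h = 916 (h = -1/9*(-8244) = 916)
M(u, n) = -6 + 2*(-122 + n)/(-40 + u) (M(u, n) = -6 + 2*((n - 122)/(u - 40)) = -6 + 2*((-122 + n)/(-40 + u)) = -6 + 2*(-122 + n)/(-40 + u))
J = -49026/53 (J = 2*(-2 - 38 - 3*146)/(-40 + 146) - 1*916 = 2*(-2 - 38 - 438)/106 - 916 = 2*(1/106)*(-478) - 916 = -478/53 - 916 = -49026/53 ≈ -925.02)
R/(-9380) + J/(-48182) = 3335/(-9380) - 49026/53/(-48182) = 3335*(-1/9380) - 49026/53*(-1/48182) = -667/1876 + 24513/1276823 = -805654553/2395319948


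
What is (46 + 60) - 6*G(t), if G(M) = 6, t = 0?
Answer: 70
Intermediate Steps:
(46 + 60) - 6*G(t) = (46 + 60) - 6*6 = 106 - 36 = 70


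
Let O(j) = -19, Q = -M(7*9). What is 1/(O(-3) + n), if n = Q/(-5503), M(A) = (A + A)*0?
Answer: -1/19 ≈ -0.052632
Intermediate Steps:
M(A) = 0 (M(A) = (2*A)*0 = 0)
Q = 0 (Q = -1*0 = 0)
n = 0 (n = 0/(-5503) = 0*(-1/5503) = 0)
1/(O(-3) + n) = 1/(-19 + 0) = 1/(-19) = -1/19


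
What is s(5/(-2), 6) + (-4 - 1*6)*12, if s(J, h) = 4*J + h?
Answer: -124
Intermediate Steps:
s(J, h) = h + 4*J
s(5/(-2), 6) + (-4 - 1*6)*12 = (6 + 4*(5/(-2))) + (-4 - 1*6)*12 = (6 + 4*(5*(-½))) + (-4 - 6)*12 = (6 + 4*(-5/2)) - 10*12 = (6 - 10) - 120 = -4 - 120 = -124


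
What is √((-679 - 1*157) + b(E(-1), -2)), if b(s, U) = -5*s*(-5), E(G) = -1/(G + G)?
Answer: 3*I*√366/2 ≈ 28.697*I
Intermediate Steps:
E(G) = -1/(2*G)
b(s, U) = 25*s
√((-679 - 1*157) + b(E(-1), -2)) = √((-679 - 1*157) + 25*(-½/(-1))) = √((-679 - 157) + 25*(-½*(-1))) = √(-836 + 25*(½)) = √(-836 + 25/2) = √(-1647/2) = 3*I*√366/2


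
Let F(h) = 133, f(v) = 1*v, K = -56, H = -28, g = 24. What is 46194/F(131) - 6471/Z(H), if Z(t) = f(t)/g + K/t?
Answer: -4932888/665 ≈ -7417.9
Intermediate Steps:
f(v) = v
Z(t) = -56/t + t/24 (Z(t) = t/24 - 56/t = -56/t + t/24)
46194/F(131) - 6471/Z(H) = 46194/133 - 6471/(-56/(-28) + (1/24)*(-28)) = 46194*(1/133) - 6471/(-56*(-1/28) - 7/6) = 46194/133 - 6471/(2 - 7/6) = 46194/133 - 6471/⅚ = 46194/133 - 6471*6/5 = 46194/133 - 38826/5 = -4932888/665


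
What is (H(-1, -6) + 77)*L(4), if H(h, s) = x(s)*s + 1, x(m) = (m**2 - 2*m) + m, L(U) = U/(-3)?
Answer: 232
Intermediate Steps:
L(U) = -U/3 (L(U) = U*(-1/3) = -U/3)
x(m) = m**2 - m
H(h, s) = 1 + s**2*(-1 + s) (H(h, s) = (s*(-1 + s))*s + 1 = s**2*(-1 + s) + 1 = 1 + s**2*(-1 + s))
(H(-1, -6) + 77)*L(4) = ((1 + (-6)**2*(-1 - 6)) + 77)*(-1/3*4) = ((1 + 36*(-7)) + 77)*(-4/3) = ((1 - 252) + 77)*(-4/3) = (-251 + 77)*(-4/3) = -174*(-4/3) = 232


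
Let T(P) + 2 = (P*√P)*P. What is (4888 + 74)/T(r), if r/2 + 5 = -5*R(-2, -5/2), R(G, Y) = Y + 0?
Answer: 9924/759371 + 1116450*√15/759371 ≈ 5.7072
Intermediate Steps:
R(G, Y) = Y
r = 15 (r = -10 + 2*(-(-25)/2) = -10 + 2*(-5*(-5/2)) = -10 + 2*(25/2) = -10 + 25 = 15)
T(P) = -2 + P^(5/2) (T(P) = -2 + (P*√P)*P = -2 + P^(3/2)*P = -2 + P^(5/2))
(4888 + 74)/T(r) = (4888 + 74)/(-2 + 15^(5/2)) = 4962/(-2 + 225*√15)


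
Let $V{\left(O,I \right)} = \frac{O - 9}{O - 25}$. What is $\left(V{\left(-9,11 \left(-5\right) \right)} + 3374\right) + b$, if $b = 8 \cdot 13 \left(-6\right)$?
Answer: $\frac{46759}{17} \approx 2750.5$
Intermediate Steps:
$b = -624$ ($b = 104 \left(-6\right) = -624$)
$V{\left(O,I \right)} = \frac{-9 + O}{-25 + O}$
$\left(V{\left(-9,11 \left(-5\right) \right)} + 3374\right) + b = \left(\frac{-9 - 9}{-25 - 9} + 3374\right) - 624 = \left(\frac{1}{-34} \left(-18\right) + 3374\right) - 624 = \left(\left(- \frac{1}{34}\right) \left(-18\right) + 3374\right) - 624 = \left(\frac{9}{17} + 3374\right) - 624 = \frac{57367}{17} - 624 = \frac{46759}{17}$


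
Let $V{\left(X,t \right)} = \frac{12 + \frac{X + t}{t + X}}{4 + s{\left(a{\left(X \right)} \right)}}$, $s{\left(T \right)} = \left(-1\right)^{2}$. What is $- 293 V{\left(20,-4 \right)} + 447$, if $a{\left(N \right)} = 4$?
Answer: $- \frac{1574}{5} \approx -314.8$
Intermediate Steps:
$s{\left(T \right)} = 1$
$V{\left(X,t \right)} = \frac{13}{5}$ ($V{\left(X,t \right)} = \frac{12 + \frac{X + t}{t + X}}{4 + 1} = \frac{12 + \frac{X + t}{X + t}}{5} = \left(12 + 1\right) \frac{1}{5} = 13 \cdot \frac{1}{5} = \frac{13}{5}$)
$- 293 V{\left(20,-4 \right)} + 447 = \left(-293\right) \frac{13}{5} + 447 = - \frac{3809}{5} + 447 = - \frac{1574}{5}$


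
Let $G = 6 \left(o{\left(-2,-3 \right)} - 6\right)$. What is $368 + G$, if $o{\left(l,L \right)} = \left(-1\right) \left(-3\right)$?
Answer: $350$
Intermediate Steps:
$o{\left(l,L \right)} = 3$
$G = -18$ ($G = 6 \left(3 - 6\right) = 6 \left(-3\right) = -18$)
$368 + G = 368 - 18 = 350$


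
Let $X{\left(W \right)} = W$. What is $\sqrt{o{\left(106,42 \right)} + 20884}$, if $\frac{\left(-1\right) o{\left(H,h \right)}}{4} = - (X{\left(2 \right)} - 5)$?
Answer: $2 \sqrt{5218} \approx 144.47$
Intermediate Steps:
$o{\left(H,h \right)} = -12$ ($o{\left(H,h \right)} = - 4 \left(- (2 - 5)\right) = - 4 \left(\left(-1\right) \left(-3\right)\right) = \left(-4\right) 3 = -12$)
$\sqrt{o{\left(106,42 \right)} + 20884} = \sqrt{-12 + 20884} = \sqrt{20872} = 2 \sqrt{5218}$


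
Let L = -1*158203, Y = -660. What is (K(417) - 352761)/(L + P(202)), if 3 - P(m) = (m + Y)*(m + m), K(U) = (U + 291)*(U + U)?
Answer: 79237/8944 ≈ 8.8592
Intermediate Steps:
K(U) = 2*U*(291 + U) (K(U) = (291 + U)*(2*U) = 2*U*(291 + U))
L = -158203
P(m) = 3 - 2*m*(-660 + m) (P(m) = 3 - (m - 660)*(m + m) = 3 - (-660 + m)*2*m = 3 - 2*m*(-660 + m))
(K(417) - 352761)/(L + P(202)) = (2*417*(291 + 417) - 352761)/(-158203 + (3 - 2*202**2 + 1320*202)) = (2*417*708 - 352761)/(-158203 + (3 - 2*40804 + 266640)) = (590472 - 352761)/(-158203 + (3 - 81608 + 266640)) = 237711/(-158203 + 185035) = 237711/26832 = 237711*(1/26832) = 79237/8944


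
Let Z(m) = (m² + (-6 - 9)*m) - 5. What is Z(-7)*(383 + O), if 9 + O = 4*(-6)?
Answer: 52150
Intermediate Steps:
O = -33 (O = -9 + 4*(-6) = -9 - 24 = -33)
Z(m) = -5 + m² - 15*m (Z(m) = (m² - 15*m) - 5 = -5 + m² - 15*m)
Z(-7)*(383 + O) = (-5 + (-7)² - 15*(-7))*(383 - 33) = (-5 + 49 + 105)*350 = 149*350 = 52150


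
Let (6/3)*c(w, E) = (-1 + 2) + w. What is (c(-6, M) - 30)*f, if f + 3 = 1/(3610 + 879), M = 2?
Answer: 437645/4489 ≈ 97.493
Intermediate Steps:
c(w, E) = ½ + w/2 (c(w, E) = ((-1 + 2) + w)/2 = (1 + w)/2 = ½ + w/2)
f = -13466/4489 (f = -3 + 1/(3610 + 879) = -3 + 1/4489 = -13466/4489 ≈ -2.9998)
(c(-6, M) - 30)*f = ((½ + (½)*(-6)) - 30)*(-13466/4489) = ((½ - 3) - 30)*(-13466/4489) = (-5/2 - 30)*(-13466/4489) = -65/2*(-13466/4489) = 437645/4489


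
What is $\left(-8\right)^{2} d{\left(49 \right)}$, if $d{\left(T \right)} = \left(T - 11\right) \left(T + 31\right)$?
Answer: $194560$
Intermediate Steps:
$d{\left(T \right)} = \left(-11 + T\right) \left(31 + T\right)$
$\left(-8\right)^{2} d{\left(49 \right)} = \left(-8\right)^{2} \left(-341 + 49^{2} + 20 \cdot 49\right) = 64 \left(-341 + 2401 + 980\right) = 64 \cdot 3040 = 194560$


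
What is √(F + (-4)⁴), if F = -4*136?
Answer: 12*I*√2 ≈ 16.971*I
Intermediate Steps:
F = -544
√(F + (-4)⁴) = √(-544 + (-4)⁴) = √(-544 + 256) = √(-288) = 12*I*√2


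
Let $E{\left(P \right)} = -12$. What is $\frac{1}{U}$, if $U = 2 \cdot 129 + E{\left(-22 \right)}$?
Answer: $\frac{1}{246} \approx 0.004065$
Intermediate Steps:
$U = 246$ ($U = 2 \cdot 129 - 12 = 258 - 12 = 246$)
$\frac{1}{U} = \frac{1}{246}$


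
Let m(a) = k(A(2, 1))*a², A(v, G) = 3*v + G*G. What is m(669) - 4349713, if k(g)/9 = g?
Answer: 23846630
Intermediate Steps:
A(v, G) = G² + 3*v (A(v, G) = 3*v + G² = G² + 3*v)
k(g) = 9*g
m(a) = 63*a² (m(a) = (9*(1² + 3*2))*a² = (9*(1 + 6))*a² = (9*7)*a² = 63*a²)
m(669) - 4349713 = 63*669² - 4349713 = 63*447561 - 4349713 = 28196343 - 4349713 = 23846630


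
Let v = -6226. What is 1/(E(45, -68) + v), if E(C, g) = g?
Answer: -1/6294 ≈ -0.00015888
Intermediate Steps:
1/(E(45, -68) + v) = 1/(-68 - 6226) = 1/(-6294) = -1/6294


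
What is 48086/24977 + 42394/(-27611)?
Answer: 268827608/689639947 ≈ 0.38981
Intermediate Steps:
48086/24977 + 42394/(-27611) = 48086*(1/24977) + 42394*(-1/27611) = 48086/24977 - 42394/27611 = 268827608/689639947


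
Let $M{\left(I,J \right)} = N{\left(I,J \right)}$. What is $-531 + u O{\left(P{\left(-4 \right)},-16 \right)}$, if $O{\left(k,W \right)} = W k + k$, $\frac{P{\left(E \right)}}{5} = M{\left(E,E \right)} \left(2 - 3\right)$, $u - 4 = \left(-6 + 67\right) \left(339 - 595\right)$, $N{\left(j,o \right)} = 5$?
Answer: $-5855031$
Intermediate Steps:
$M{\left(I,J \right)} = 5$
$u = -15612$ ($u = 4 + \left(-6 + 67\right) \left(339 - 595\right) = 4 + 61 \left(-256\right) = 4 - 15616 = -15612$)
$P{\left(E \right)} = -25$ ($P{\left(E \right)} = 5 \cdot 5 \left(2 - 3\right) = 5 \cdot 5 \left(-1\right) = 5 \left(-5\right) = -25$)
$O{\left(k,W \right)} = k + W k$
$-531 + u O{\left(P{\left(-4 \right)},-16 \right)} = -531 - 15612 \left(- 25 \left(1 - 16\right)\right) = -531 - 15612 \left(\left(-25\right) \left(-15\right)\right) = -531 - 5854500 = -5855031$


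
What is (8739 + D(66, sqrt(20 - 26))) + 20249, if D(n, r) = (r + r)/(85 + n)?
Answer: 28988 + 2*I*sqrt(6)/151 ≈ 28988.0 + 0.032444*I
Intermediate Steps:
D(n, r) = 2*r/(85 + n) (D(n, r) = (2*r)/(85 + n) = 2*r/(85 + n))
(8739 + D(66, sqrt(20 - 26))) + 20249 = (8739 + 2*sqrt(20 - 26)/(85 + 66)) + 20249 = (8739 + 2*sqrt(-6)/151) + 20249 = (8739 + 2*(I*sqrt(6))*(1/151)) + 20249 = (8739 + 2*I*sqrt(6)/151) + 20249 = 28988 + 2*I*sqrt(6)/151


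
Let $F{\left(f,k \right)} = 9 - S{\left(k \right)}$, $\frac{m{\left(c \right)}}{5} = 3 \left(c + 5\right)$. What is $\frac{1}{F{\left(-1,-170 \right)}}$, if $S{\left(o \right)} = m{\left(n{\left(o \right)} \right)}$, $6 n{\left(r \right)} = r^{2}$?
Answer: $- \frac{1}{72316} \approx -1.3828 \cdot 10^{-5}$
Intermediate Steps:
$n{\left(r \right)} = \frac{r^{2}}{6}$
$m{\left(c \right)} = 75 + 15 c$ ($m{\left(c \right)} = 5 \cdot 3 \left(c + 5\right) = 5 \cdot 3 \left(5 + c\right) = 5 \left(15 + 3 c\right) = 75 + 15 c$)
$S{\left(o \right)} = 75 + \frac{5 o^{2}}{2}$ ($S{\left(o \right)} = 75 + 15 \frac{o^{2}}{6} = 75 + \frac{5 o^{2}}{2}$)
$F{\left(f,k \right)} = -66 - \frac{5 k^{2}}{2}$ ($F{\left(f,k \right)} = 9 - \left(75 + \frac{5 k^{2}}{2}\right) = -66 - \frac{5 k^{2}}{2}$)
$\frac{1}{F{\left(-1,-170 \right)}} = \frac{1}{-66 - \frac{5 \left(-170\right)^{2}}{2}} = \frac{1}{-66 - 72250} = \frac{1}{-72316} = - \frac{1}{72316}$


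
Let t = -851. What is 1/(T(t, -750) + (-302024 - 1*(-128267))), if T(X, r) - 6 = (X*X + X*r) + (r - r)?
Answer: 1/1188700 ≈ 8.4126e-7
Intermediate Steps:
T(X, r) = 6 + X² + X*r (T(X, r) = 6 + ((X*X + X*r) + (r - r)) = 6 + ((X² + X*r) + 0) = 6 + (X² + X*r) = 6 + X² + X*r)
1/(T(t, -750) + (-302024 - 1*(-128267))) = 1/((6 + (-851)² - 851*(-750)) + (-302024 - 1*(-128267))) = 1/((6 + 724201 + 638250) + (-302024 + 128267)) = 1/(1362457 - 173757) = 1/1188700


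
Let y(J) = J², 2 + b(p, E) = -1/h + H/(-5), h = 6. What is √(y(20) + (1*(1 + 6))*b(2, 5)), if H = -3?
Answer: √350130/30 ≈ 19.724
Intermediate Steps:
b(p, E) = -47/30 (b(p, E) = -2 + (-1/6 - 3/(-5)) = -2 + (-1*⅙ - 3*(-⅕)) = -2 + (-⅙ + ⅗) = -2 + 13/30 = -47/30)
√(y(20) + (1*(1 + 6))*b(2, 5)) = √(20² + (1*(1 + 6))*(-47/30)) = √(400 + (1*7)*(-47/30)) = √(400 + 7*(-47/30)) = √(400 - 329/30) = √(11671/30) = √350130/30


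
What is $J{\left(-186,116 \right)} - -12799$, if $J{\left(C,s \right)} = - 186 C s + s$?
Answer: $4026051$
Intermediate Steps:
$J{\left(C,s \right)} = s - 186 C s$ ($J{\left(C,s \right)} = - 186 C s + s = s - 186 C s$)
$J{\left(-186,116 \right)} - -12799 = 116 \left(1 - -34596\right) - -12799 = 116 \left(1 + 34596\right) + 12799 = 116 \cdot 34597 + 12799 = 4013252 + 12799 = 4026051$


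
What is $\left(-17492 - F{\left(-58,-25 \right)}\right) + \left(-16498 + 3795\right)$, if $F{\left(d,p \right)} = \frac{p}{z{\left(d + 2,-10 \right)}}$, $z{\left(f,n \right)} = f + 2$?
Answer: $- \frac{1630555}{54} \approx -30195.0$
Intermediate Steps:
$z{\left(f,n \right)} = 2 + f$
$F{\left(d,p \right)} = \frac{p}{4 + d}$ ($F{\left(d,p \right)} = \frac{p}{2 + \left(d + 2\right)} = \frac{p}{2 + \left(2 + d\right)} = \frac{p}{4 + d}$)
$\left(-17492 - F{\left(-58,-25 \right)}\right) + \left(-16498 + 3795\right) = \left(-17492 - - \frac{25}{4 - 58}\right) + \left(-16498 + 3795\right) = \left(-17492 - - \frac{25}{-54}\right) - 12703 = \left(-17492 - \left(-25\right) \left(- \frac{1}{54}\right)\right) - 12703 = \left(-17492 - \frac{25}{54}\right) - 12703 = - \frac{944593}{54} - 12703 = - \frac{1630555}{54}$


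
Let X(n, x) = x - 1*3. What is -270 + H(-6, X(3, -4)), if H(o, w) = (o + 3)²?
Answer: -261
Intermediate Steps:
X(n, x) = -3 + x (X(n, x) = x - 3 = -3 + x)
H(o, w) = (3 + o)²
-270 + H(-6, X(3, -4)) = -270 + (3 - 6)² = -270 + (-3)² = -270 + 9 = -261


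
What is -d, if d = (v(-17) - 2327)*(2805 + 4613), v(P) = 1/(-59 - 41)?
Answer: 863088009/50 ≈ 1.7262e+7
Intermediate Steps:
v(P) = -1/100 (v(P) = 1/(-100) = -1/100)
d = -863088009/50 (d = (-1/100 - 2327)*(2805 + 4613) = -232701/100*7418 = -863088009/50 ≈ -1.7262e+7)
-d = -1*(-863088009/50) = 863088009/50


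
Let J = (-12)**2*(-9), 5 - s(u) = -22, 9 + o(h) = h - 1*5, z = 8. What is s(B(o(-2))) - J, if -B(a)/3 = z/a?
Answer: 1323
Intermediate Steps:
o(h) = -14 + h (o(h) = -9 + (h - 1*5) = -9 + (h - 5) = -9 + (-5 + h) = -14 + h)
B(a) = -24/a
s(u) = 27 (s(u) = 5 - 1*(-22) = 5 + 22 = 27)
J = -1296 (J = 144*(-9) = -1296)
s(B(o(-2))) - J = 27 - 1*(-1296) = 27 + 1296 = 1323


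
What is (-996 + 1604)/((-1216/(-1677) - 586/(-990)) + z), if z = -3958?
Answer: -168236640/1094833963 ≈ -0.15366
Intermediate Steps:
(-996 + 1604)/((-1216/(-1677) - 586/(-990)) + z) = (-996 + 1604)/((-1216/(-1677) - 586/(-990)) - 3958) = 608/((-1216*(-1/1677) - 586*(-1/990)) - 3958) = 608/((1216/1677 + 293/495) - 3958) = 608/(364427/276705 - 3958) = 608/(-1094833963/276705) = 608*(-276705/1094833963) = -168236640/1094833963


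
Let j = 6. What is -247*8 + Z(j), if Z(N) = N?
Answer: -1970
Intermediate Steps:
-247*8 + Z(j) = -247*8 + 6 = -1976 + 6 = -1970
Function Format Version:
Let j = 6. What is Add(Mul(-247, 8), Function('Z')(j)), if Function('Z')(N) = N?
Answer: -1970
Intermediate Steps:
Add(Mul(-247, 8), Function('Z')(j)) = Add(Mul(-247, 8), 6) = Add(-1976, 6) = -1970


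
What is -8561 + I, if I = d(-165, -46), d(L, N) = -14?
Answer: -8575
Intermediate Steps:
I = -14
-8561 + I = -8561 - 14 = -8575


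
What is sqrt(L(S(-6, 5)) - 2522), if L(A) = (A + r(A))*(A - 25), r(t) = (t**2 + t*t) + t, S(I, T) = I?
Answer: I*sqrt(4382) ≈ 66.197*I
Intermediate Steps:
r(t) = t + 2*t**2 (r(t) = (t**2 + t**2) + t = 2*t**2 + t = t + 2*t**2)
L(A) = (-25 + A)*(A + A*(1 + 2*A)) (L(A) = (A + A*(1 + 2*A))*(A - 25) = (A + A*(1 + 2*A))*(-25 + A) = (-25 + A)*(A + A*(1 + 2*A)))
sqrt(L(S(-6, 5)) - 2522) = sqrt(2*(-6)*(-25 + (-6)**2 - 24*(-6)) - 2522) = sqrt(2*(-6)*(-25 + 36 + 144) - 2522) = sqrt(2*(-6)*155 - 2522) = sqrt(-1860 - 2522) = sqrt(-4382) = I*sqrt(4382)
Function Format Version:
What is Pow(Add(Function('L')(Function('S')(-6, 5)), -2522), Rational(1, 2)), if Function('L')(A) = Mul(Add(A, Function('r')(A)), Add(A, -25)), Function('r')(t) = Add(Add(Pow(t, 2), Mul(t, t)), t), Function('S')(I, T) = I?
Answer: Mul(I, Pow(4382, Rational(1, 2))) ≈ Mul(66.197, I)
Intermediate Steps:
Function('r')(t) = Add(t, Mul(2, Pow(t, 2))) (Function('r')(t) = Add(Add(Pow(t, 2), Pow(t, 2)), t) = Add(Mul(2, Pow(t, 2)), t) = Add(t, Mul(2, Pow(t, 2))))
Function('L')(A) = Mul(Add(-25, A), Add(A, Mul(A, Add(1, Mul(2, A))))) (Function('L')(A) = Mul(Add(A, Mul(A, Add(1, Mul(2, A)))), Add(A, -25)) = Mul(Add(A, Mul(A, Add(1, Mul(2, A)))), Add(-25, A)) = Mul(Add(-25, A), Add(A, Mul(A, Add(1, Mul(2, A))))))
Pow(Add(Function('L')(Function('S')(-6, 5)), -2522), Rational(1, 2)) = Pow(Add(Mul(2, -6, Add(-25, Pow(-6, 2), Mul(-24, -6))), -2522), Rational(1, 2)) = Pow(Add(Mul(2, -6, Add(-25, 36, 144)), -2522), Rational(1, 2)) = Pow(Add(Mul(2, -6, 155), -2522), Rational(1, 2)) = Pow(Add(-1860, -2522), Rational(1, 2)) = Pow(-4382, Rational(1, 2)) = Mul(I, Pow(4382, Rational(1, 2)))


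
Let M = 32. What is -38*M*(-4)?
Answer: 4864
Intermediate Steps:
-38*M*(-4) = -38*32*(-4) = -1216*(-4) = 4864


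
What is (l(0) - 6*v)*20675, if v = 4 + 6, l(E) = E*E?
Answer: -1240500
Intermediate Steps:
l(E) = E²
v = 10
(l(0) - 6*v)*20675 = (0² - 6*10)*20675 = (0 - 60)*20675 = -60*20675 = -1240500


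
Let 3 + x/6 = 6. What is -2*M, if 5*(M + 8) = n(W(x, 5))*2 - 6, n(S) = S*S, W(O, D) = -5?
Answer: -8/5 ≈ -1.6000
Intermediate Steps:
x = 18 (x = -18 + 6*6 = -18 + 36 = 18)
n(S) = S²
M = ⅘ (M = -8 + ((-5)²*2 - 6)/5 = -8 + (25*2 - 6)/5 = -8 + (50 - 6)/5 = -8 + (⅕)*44 = -8 + 44/5 = ⅘ ≈ 0.80000)
-2*M = -2*⅘ = -8/5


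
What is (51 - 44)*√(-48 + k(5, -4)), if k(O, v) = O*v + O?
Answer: 21*I*√7 ≈ 55.561*I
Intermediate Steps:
k(O, v) = O + O*v
(51 - 44)*√(-48 + k(5, -4)) = (51 - 44)*√(-48 + 5*(1 - 4)) = 7*√(-48 + 5*(-3)) = 7*√(-48 - 15) = 7*√(-63) = 7*(3*I*√7) = 21*I*√7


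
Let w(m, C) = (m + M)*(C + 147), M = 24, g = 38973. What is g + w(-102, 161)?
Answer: 14949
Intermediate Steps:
w(m, C) = (24 + m)*(147 + C) (w(m, C) = (m + 24)*(C + 147) = (24 + m)*(147 + C))
g + w(-102, 161) = 38973 + (3528 + 24*161 + 147*(-102) + 161*(-102)) = 38973 + (3528 + 3864 - 14994 - 16422) = 38973 - 24024 = 14949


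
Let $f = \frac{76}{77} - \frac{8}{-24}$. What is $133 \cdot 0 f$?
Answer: $0$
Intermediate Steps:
$f = \frac{305}{231}$ ($f = 76 \cdot \frac{1}{77} - - \frac{1}{3} = \frac{76}{77} + \frac{1}{3} = \frac{305}{231} \approx 1.3203$)
$133 \cdot 0 f = 133 \cdot 0 \cdot \frac{305}{231} = 0 \cdot \frac{305}{231} = 0$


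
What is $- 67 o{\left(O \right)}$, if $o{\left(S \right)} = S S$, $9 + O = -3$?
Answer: $-9648$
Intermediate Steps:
$O = -12$ ($O = -9 - 3 = -12$)
$o{\left(S \right)} = S^{2}$
$- 67 o{\left(O \right)} = - 67 \left(-12\right)^{2} = \left(-67\right) 144 = -9648$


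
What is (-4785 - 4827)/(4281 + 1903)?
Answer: -2403/1546 ≈ -1.5543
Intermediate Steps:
(-4785 - 4827)/(4281 + 1903) = -9612/6184 = -9612*1/6184 = -2403/1546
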